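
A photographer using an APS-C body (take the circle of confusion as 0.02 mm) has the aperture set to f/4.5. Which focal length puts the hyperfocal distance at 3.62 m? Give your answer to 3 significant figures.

From H = f²/(N·c) + f, with f ≪ H: f ≈ √(H·N·c) = √(3620 × 4.5 × 0.02) = √325.80 ≈ 18.05 mm.
Exact: f² + N·c·f − N·c·H = 0 ⇒ f = (−N·c + √((N·c)² + 4·N·c·H))/2 = (−0.09 + √1303.2)/2 ≈ 18.005 mm ≈ 18.0 mm.

18.0 mm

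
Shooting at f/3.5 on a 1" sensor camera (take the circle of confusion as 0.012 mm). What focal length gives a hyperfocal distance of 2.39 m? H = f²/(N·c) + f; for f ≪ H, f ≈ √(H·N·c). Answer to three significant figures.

10.0 mm

From H = f²/(N·c) + f, with f ≪ H: f ≈ √(H·N·c) = √(2390 × 3.5 × 0.012) = √100.38 ≈ 10.02 mm.
The +f correction barely moves this — solving exactly, f² + N·c·f − N·c·H = 0 ⇒ f = (−N·c + √((N·c)² + 4·N·c·H))/2 = (−0.042 + √401.52)/2 ≈ 9.9980 mm, so f ≈ 10.0 mm.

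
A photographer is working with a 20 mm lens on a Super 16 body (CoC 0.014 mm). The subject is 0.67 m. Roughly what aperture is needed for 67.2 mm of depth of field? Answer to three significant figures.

Write h = H − f = f²/(N·c). The thin-lens limits are Dn = s·h/(h + (s−f)) and Df = s·h/(h − (s−f)), so DoF = Df − Dn = 2·s·(s−f)·h / (h² − (s−f)²).
That is a quadratic in h: DoF·h² − 2·s·(s−f)·h − DoF·(s−f)² = 0 ⇒ h = (s−f)·(s + √(s² + DoF²)) / DoF = 650 × (670 + √(670² + 67.2²)) / 67.2 = 650 × (670 + 673.362) / 67.2 ≈ 12994 mm.
Then N = f²/(c·h) = 20² / (0.014 × 12994) = 400 / 181.91 ≈ 2.20.

f/2.20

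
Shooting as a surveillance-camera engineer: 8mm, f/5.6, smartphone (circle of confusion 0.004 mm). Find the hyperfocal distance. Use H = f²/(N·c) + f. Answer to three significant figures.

2.87 m

Hyperfocal distance H = f²/(N·c) + f = 8²/(5.6 × 0.004) + 8 = 64/0.0224 + 8 ≈ 2865.1 mm ≈ 2.87 m.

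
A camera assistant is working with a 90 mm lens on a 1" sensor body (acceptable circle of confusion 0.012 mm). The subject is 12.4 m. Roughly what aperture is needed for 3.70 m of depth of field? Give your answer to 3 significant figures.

f/8.01

Write h = H − f = f²/(N·c). The thin-lens limits are Dn = s·h/(h + (s−f)) and Df = s·h/(h − (s−f)), so DoF = Df − Dn = 2·s·(s−f)·h / (h² − (s−f)²).
That is a quadratic in h: DoF·h² − 2·s·(s−f)·h − DoF·(s−f)² = 0 ⇒ h = (s−f)·(s + √(s² + DoF²)) / DoF = 12310 × (12400 + √(12400² + 3700²)) / 3700 = 12310 × (12400 + 12940.2) / 3700 ≈ 84308 mm.
Then N = f²/(c·h) = 90² / (0.012 × 84308) = 8100 / 1011.7 ≈ 8.01.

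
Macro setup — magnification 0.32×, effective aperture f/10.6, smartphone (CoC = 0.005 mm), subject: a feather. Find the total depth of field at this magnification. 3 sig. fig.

At magnification m, DoF ≈ 2·N_eff·c/m² = 2 × 10.6 × 0.005 / 0.32² = 0.106 / 0.1024 ≈ 1.04 mm.

1.04 mm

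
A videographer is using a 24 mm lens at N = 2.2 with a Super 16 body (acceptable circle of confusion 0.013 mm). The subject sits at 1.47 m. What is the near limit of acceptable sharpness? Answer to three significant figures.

Hyperfocal distance H = f²/(N·c) + f = 24²/(2.2 × 0.013) + 24 = 576/0.0286 + 24 ≈ 20163.9 mm ≈ 20.16 m.
Near limit Dn = s·(H − f)/(H + s − 2f) = 1470 × (20163.9 − 24) / (20163.9 + 1470 − 2 × 24) = 1470 × 20139.9 / 21585.9 ≈ 1371.5 mm ≈ 1.37 m.

1.37 m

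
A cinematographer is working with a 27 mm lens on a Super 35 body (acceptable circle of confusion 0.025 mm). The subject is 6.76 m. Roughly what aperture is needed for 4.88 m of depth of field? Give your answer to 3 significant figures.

Write h = H − f = f²/(N·c). The thin-lens limits are Dn = s·h/(h + (s−f)) and Df = s·h/(h − (s−f)), so DoF = Df − Dn = 2·s·(s−f)·h / (h² − (s−f)²).
That is a quadratic in h: DoF·h² − 2·s·(s−f)·h − DoF·(s−f)² = 0 ⇒ h = (s−f)·(s + √(s² + DoF²)) / DoF = 6733 × (6760 + √(6760² + 4880²)) / 4880 = 6733 × (6760 + 8337.39) / 4880 ≈ 20830 mm.
Then N = f²/(c·h) = 27² / (0.025 × 20830) = 729 / 520.75 ≈ 1.40.

f/1.40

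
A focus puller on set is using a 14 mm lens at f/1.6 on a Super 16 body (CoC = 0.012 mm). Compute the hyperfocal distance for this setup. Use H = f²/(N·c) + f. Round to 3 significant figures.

Hyperfocal distance H = f²/(N·c) + f = 14²/(1.6 × 0.012) + 14 = 196/0.0192 + 14 ≈ 10222.3 mm ≈ 10.2 m.

10.2 m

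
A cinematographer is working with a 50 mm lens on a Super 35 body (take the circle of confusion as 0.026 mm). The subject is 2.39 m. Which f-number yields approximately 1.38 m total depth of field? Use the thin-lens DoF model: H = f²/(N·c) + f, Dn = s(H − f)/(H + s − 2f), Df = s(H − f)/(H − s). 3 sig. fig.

f/11

Write h = H − f = f²/(N·c). The thin-lens limits are Dn = s·h/(h + (s−f)) and Df = s·h/(h − (s−f)), so DoF = Df − Dn = 2·s·(s−f)·h / (h² − (s−f)²).
That is a quadratic in h: DoF·h² − 2·s·(s−f)·h − DoF·(s−f)² = 0 ⇒ h = (s−f)·(s + √(s² + DoF²)) / DoF = 2340 × (2390 + √(2390² + 1380²)) / 1380 = 2340 × (2390 + 2759.80) / 1380 ≈ 8732.3 mm.
Then N = f²/(c·h) = 50² / (0.026 × 8732.3) = 2500 / 227.04 ≈ 11.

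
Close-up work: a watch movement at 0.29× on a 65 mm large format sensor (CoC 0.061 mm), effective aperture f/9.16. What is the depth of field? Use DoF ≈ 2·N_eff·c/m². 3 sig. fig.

13.3 mm

At magnification m, DoF ≈ 2·N_eff·c/m² = 2 × 9.16 × 0.061 / 0.29² = 1.118 / 0.0841 ≈ 13.3 mm.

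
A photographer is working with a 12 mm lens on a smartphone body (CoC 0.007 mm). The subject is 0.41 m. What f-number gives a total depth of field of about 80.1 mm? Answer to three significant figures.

f/5

Write h = H − f = f²/(N·c). The thin-lens limits are Dn = s·h/(h + (s−f)) and Df = s·h/(h − (s−f)), so DoF = Df − Dn = 2·s·(s−f)·h / (h² − (s−f)²).
That is a quadratic in h: DoF·h² − 2·s·(s−f)·h − DoF·(s−f)² = 0 ⇒ h = (s−f)·(s + √(s² + DoF²)) / DoF = 398 × (410 + √(410² + 80.1²)) / 80.1 = 398 × (410 + 417.751) / 80.1 ≈ 4112.9 mm.
Then N = f²/(c·h) = 12² / (0.007 × 4112.9) = 144 / 28.790 ≈ 5.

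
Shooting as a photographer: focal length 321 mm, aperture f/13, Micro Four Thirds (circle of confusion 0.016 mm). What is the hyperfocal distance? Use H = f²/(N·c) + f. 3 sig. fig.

496 m

Hyperfocal distance H = f²/(N·c) + f = 321²/(13 × 0.016) + 321 = 103041/0.208 + 321 ≈ 495710.4 mm ≈ 496 m.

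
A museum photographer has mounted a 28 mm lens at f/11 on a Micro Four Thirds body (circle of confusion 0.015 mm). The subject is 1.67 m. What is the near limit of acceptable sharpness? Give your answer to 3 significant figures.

1.24 m

Hyperfocal distance H = f²/(N·c) + f = 28²/(11 × 0.015) + 28 = 784/0.165 + 28 ≈ 4779.5 mm ≈ 4.780 m.
Near limit Dn = s·(H − f)/(H + s − 2f) = 1670 × (4779.5 − 28) / (4779.5 + 1670 − 2 × 28) = 1670 × 4751.5 / 6393.5 ≈ 1241.1 mm ≈ 1.24 m.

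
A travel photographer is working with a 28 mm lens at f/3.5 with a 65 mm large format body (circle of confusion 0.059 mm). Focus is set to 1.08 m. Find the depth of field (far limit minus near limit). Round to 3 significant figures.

0.648 m

Hyperfocal distance H = f²/(N·c) + f = 28²/(3.5 × 0.059) + 28 = 784/0.2065 + 28 ≈ 3824.6 mm ≈ 3.825 m.
Near limit Dn = s·(H − f)/(H + s − 2f) = 1080 × (3824.6 − 28) / (3824.6 + 1080 − 2 × 28) = 1080 × 3796.6 / 4848.6 ≈ 845.67 mm.
Far limit Df = s·(H − f)/(H − s) = 1080 × (3824.6 − 28) / (3824.6 − 1080) = 1080 × 3796.6 / 2744.6 ≈ 1493.96 mm.
Depth of field = Df − Dn = 1493.96 − 845.67 ≈ 648.29 mm ≈ 0.648 m.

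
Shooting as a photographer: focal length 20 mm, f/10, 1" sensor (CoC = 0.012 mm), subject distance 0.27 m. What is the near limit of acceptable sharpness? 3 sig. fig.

Hyperfocal distance H = f²/(N·c) + f = 20²/(10 × 0.012) + 20 = 400/0.12 + 20 ≈ 3353.3 mm ≈ 3.353 m.
Near limit Dn = s·(H − f)/(H + s − 2f) = 270 × (3353.3 − 20) / (3353.3 + 270 − 2 × 20) = 270 × 3333.3 / 3583.3 ≈ 251.16 mm.

251 mm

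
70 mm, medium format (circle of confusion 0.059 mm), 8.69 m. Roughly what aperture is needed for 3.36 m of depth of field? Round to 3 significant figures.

f/1.80

Write h = H − f = f²/(N·c). The thin-lens limits are Dn = s·h/(h + (s−f)) and Df = s·h/(h − (s−f)), so DoF = Df − Dn = 2·s·(s−f)·h / (h² − (s−f)²).
That is a quadratic in h: DoF·h² − 2·s·(s−f)·h − DoF·(s−f)² = 0 ⇒ h = (s−f)·(s + √(s² + DoF²)) / DoF = 8620 × (8690 + √(8690² + 3360²)) / 3360 = 8620 × (8690 + 9316.96) / 3360 ≈ 46196 mm.
Then N = f²/(c·h) = 70² / (0.059 × 46196) = 4900 / 2725.6 ≈ 1.80.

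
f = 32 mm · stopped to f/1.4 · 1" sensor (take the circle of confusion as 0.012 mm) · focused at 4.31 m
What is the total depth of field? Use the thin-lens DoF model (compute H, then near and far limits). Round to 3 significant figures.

0.608 m

Hyperfocal distance H = f²/(N·c) + f = 32²/(1.4 × 0.012) + 32 = 1024/0.0168 + 32 ≈ 60984.4 mm ≈ 60.98 m.
Near limit Dn = s·(H − f)/(H + s − 2f) = 4310 × (60984.4 − 32) / (60984.4 + 4310 − 2 × 32) = 4310 × 60952.4 / 65230.4 ≈ 4027.34 mm.
Far limit Df = s·(H − f)/(H − s) = 4310 × (60984.4 − 32) / (60984.4 − 4310) = 4310 × 60952.4 / 56674.4 ≈ 4635.34 mm.
Depth of field = Df − Dn = 4635.34 − 4027.34 ≈ 608.00 mm ≈ 0.608 m.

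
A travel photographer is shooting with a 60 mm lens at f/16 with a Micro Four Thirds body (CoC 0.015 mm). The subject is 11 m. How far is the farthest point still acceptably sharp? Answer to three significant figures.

40.6 m

Hyperfocal distance H = f²/(N·c) + f = 60²/(16 × 0.015) + 60 = 3600/0.24 + 60 ≈ 15060.0 mm ≈ 15.06 m.
Far limit Df = s·(H − f)/(H − s) = 11000 × (15060.0 − 60) / (15060.0 − 11000) = 11000 × 15000.0 / 4060.0 ≈ 40640 mm ≈ 40.6 m.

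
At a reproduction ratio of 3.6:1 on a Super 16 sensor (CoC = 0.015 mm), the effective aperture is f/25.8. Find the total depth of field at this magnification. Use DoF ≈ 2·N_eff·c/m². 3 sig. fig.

0.0597 mm

At magnification m, DoF ≈ 2·N_eff·c/m² = 2 × 25.8 × 0.015 / 3.6² = 0.774 / 12.96 ≈ 0.0597 mm.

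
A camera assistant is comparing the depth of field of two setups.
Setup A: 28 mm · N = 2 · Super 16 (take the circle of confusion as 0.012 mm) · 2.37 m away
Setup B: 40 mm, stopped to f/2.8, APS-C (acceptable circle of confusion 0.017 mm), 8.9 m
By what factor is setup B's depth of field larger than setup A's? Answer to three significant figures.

14.8

Setup A: H = 28²/(2×0.012) + 28 ≈ 32694.7 mm; DoF = Df − Dn = 2553.04 − 2211.45 ≈ 341.59 mm.
Setup B: H = 40²/(2.8×0.017) + 40 ≈ 33653.4 mm; DoF = Df − Dn = 12085.6 − 7043.5 ≈ 5042.1 mm.
Ratio = 5042.1 / 341.59 ≈ 14.8.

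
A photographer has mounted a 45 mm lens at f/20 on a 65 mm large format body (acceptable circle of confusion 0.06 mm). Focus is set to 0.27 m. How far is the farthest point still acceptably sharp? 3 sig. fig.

Hyperfocal distance H = f²/(N·c) + f = 45²/(20 × 0.06) + 45 = 2025/1.2 + 45 ≈ 1732.5 mm ≈ 1.732 m.
Far limit Df = s·(H − f)/(H − s) = 270 × (1732.5 − 45) / (1732.5 − 270) = 270 × 1687.5 / 1462.5 ≈ 311.54 mm.

312 mm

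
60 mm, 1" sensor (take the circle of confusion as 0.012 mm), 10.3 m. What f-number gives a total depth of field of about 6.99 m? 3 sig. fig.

f/9

Write h = H − f = f²/(N·c). The thin-lens limits are Dn = s·h/(h + (s−f)) and Df = s·h/(h − (s−f)), so DoF = Df − Dn = 2·s·(s−f)·h / (h² − (s−f)²).
That is a quadratic in h: DoF·h² − 2·s·(s−f)·h − DoF·(s−f)² = 0 ⇒ h = (s−f)·(s + √(s² + DoF²)) / DoF = 10240 × (10300 + √(10300² + 6990²)) / 6990 = 10240 × (10300 + 12447.9) / 6990 ≈ 33325 mm.
Then N = f²/(c·h) = 60² / (0.012 × 33325) = 3600 / 399.89 ≈ 9.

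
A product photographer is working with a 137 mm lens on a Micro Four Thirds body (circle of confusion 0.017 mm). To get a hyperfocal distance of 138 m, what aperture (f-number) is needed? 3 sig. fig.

f/8.01

Rearrange H = f²/(N·c) + f for N: N = f² / ((H − f)·c).
N = 137² / ((138000 − 137) × 0.017) = 18769 / 2344 ≈ 8.01.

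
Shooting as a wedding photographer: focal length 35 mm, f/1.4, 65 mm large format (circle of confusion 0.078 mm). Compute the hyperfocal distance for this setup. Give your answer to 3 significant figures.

11.3 m

Hyperfocal distance H = f²/(N·c) + f = 35²/(1.4 × 0.078) + 35 = 1225/0.1092 + 35 ≈ 11252.9 mm ≈ 11.3 m.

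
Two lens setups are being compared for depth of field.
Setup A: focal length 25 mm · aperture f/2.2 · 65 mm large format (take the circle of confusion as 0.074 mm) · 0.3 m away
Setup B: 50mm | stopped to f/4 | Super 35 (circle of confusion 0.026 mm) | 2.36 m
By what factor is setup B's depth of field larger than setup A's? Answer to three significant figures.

Setup A: H = 25²/(2.2×0.074) + 25 ≈ 3864.1 mm; DoF = Df − Dn = 323.148 − 279.947 ≈ 43.201 mm.
Setup B: H = 50²/(4×0.026) + 50 ≈ 24088.5 mm; DoF = Df − Dn = 2610.90 − 2153.10 ≈ 457.80 mm.
Ratio = 457.80 / 43.201 ≈ 10.6.

10.6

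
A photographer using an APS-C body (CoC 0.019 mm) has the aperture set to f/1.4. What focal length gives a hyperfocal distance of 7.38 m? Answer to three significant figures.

14.0 mm

From H = f²/(N·c) + f, with f ≪ H: f ≈ √(H·N·c) = √(7380 × 1.4 × 0.019) = √196.31 ≈ 14.01 mm.
The +f correction barely moves this — solving exactly, f² + N·c·f − N·c·H = 0 ⇒ f = (−N·c + √((N·c)² + 4·N·c·H))/2 = (−0.0266 + √785.23)/2 ≈ 13.998 mm, so f ≈ 14.0 mm.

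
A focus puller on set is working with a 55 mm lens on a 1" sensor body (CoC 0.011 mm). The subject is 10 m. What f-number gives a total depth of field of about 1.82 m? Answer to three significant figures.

f/2.50

Write h = H − f = f²/(N·c). The thin-lens limits are Dn = s·h/(h + (s−f)) and Df = s·h/(h − (s−f)), so DoF = Df − Dn = 2·s·(s−f)·h / (h² − (s−f)²).
That is a quadratic in h: DoF·h² − 2·s·(s−f)·h − DoF·(s−f)² = 0 ⇒ h = (s−f)·(s + √(s² + DoF²)) / DoF = 9945 × (10000 + √(10000² + 1820²)) / 1820 = 9945 × (10000 + 10164.3) / 1820 ≈ 110183 mm.
Then N = f²/(c·h) = 55² / (0.011 × 110183) = 3025 / 1212.0 ≈ 2.50.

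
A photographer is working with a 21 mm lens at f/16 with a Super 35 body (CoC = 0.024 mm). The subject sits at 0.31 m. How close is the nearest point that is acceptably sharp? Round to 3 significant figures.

248 mm

Hyperfocal distance H = f²/(N·c) + f = 21²/(16 × 0.024) + 21 = 441/0.384 + 21 ≈ 1169.4 mm ≈ 1.169 m.
Near limit Dn = s·(H − f)/(H + s − 2f) = 310 × (1169.4 − 21) / (1169.4 + 310 − 2 × 21) = 310 × 1148.4 / 1437.4 ≈ 247.67 mm.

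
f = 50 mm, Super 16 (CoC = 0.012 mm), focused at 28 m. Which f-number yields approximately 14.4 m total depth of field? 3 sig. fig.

f/1.80

Write h = H − f = f²/(N·c). The thin-lens limits are Dn = s·h/(h + (s−f)) and Df = s·h/(h − (s−f)), so DoF = Df − Dn = 2·s·(s−f)·h / (h² − (s−f)²).
That is a quadratic in h: DoF·h² − 2·s·(s−f)·h − DoF·(s−f)² = 0 ⇒ h = (s−f)·(s + √(s² + DoF²)) / DoF = 27950 × (28000 + √(28000² + 14400²)) / 14400 = 27950 × (28000 + 31485.9) / 14400 ≈ 115460 mm.
Then N = f²/(c·h) = 50² / (0.012 × 115460) = 2500 / 1385.5 ≈ 1.80.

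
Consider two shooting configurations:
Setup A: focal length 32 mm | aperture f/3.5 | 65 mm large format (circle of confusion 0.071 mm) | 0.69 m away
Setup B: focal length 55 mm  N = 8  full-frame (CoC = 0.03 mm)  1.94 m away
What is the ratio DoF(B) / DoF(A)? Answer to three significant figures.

2.62

Setup A: H = 32²/(3.5×0.071) + 32 ≈ 4152.7 mm; DoF = Df − Dn = 821.12 − 594.99 ≈ 226.13 mm.
Setup B: H = 55²/(8×0.03) + 55 ≈ 12659.2 mm; DoF = Df − Dn = 2281.16 − 1687.61 ≈ 593.55 mm.
Ratio = 593.55 / 226.13 ≈ 2.62.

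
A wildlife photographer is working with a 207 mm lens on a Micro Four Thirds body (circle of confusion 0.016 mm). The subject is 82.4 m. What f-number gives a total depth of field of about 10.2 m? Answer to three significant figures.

Write h = H − f = f²/(N·c). The thin-lens limits are Dn = s·h/(h + (s−f)) and Df = s·h/(h − (s−f)), so DoF = Df − Dn = 2·s·(s−f)·h / (h² − (s−f)²).
That is a quadratic in h: DoF·h² − 2·s·(s−f)·h − DoF·(s−f)² = 0 ⇒ h = (s−f)·(s + √(s² + DoF²)) / DoF = 82193 × (82400 + √(82400² + 10200²)) / 10200 = 82193 × (82400 + 83028.9) / 10200 ≈ 1333049 mm.
Then N = f²/(c·h) = 207² / (0.016 × 1333049) = 42849 / 21329 ≈ 2.01.

f/2.01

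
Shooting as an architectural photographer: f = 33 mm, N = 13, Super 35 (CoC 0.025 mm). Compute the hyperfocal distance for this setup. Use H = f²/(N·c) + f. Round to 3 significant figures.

3.38 m

Hyperfocal distance H = f²/(N·c) + f = 33²/(13 × 0.025) + 33 = 1089/0.325 + 33 ≈ 3383.8 mm ≈ 3.38 m.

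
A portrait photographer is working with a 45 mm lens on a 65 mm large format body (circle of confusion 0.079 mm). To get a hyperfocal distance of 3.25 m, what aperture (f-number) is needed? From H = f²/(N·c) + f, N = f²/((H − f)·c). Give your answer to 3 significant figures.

f/8

Rearrange H = f²/(N·c) + f for N: N = f² / ((H − f)·c).
N = 45² / ((3250 − 45) × 0.079) = 2025 / 253.2 ≈ 8.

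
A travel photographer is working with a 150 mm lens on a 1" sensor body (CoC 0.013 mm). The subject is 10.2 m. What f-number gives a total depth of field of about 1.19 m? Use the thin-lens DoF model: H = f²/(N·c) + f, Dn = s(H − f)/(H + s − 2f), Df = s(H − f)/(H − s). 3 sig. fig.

f/10

Write h = H − f = f²/(N·c). The thin-lens limits are Dn = s·h/(h + (s−f)) and Df = s·h/(h − (s−f)), so DoF = Df − Dn = 2·s·(s−f)·h / (h² − (s−f)²).
That is a quadratic in h: DoF·h² − 2·s·(s−f)·h − DoF·(s−f)² = 0 ⇒ h = (s−f)·(s + √(s² + DoF²)) / DoF = 10050 × (10200 + √(10200² + 1190²)) / 1190 = 10050 × (10200 + 10269.2) / 1190 ≈ 172870 mm.
Then N = f²/(c·h) = 150² / (0.013 × 172870) = 22500 / 2247.3 ≈ 10.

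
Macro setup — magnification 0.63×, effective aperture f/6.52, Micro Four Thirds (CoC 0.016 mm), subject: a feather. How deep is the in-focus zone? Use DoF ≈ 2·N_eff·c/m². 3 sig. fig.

0.526 mm

At magnification m, DoF ≈ 2·N_eff·c/m² = 2 × 6.52 × 0.016 / 0.63² = 0.2086 / 0.3969 ≈ 0.526 mm.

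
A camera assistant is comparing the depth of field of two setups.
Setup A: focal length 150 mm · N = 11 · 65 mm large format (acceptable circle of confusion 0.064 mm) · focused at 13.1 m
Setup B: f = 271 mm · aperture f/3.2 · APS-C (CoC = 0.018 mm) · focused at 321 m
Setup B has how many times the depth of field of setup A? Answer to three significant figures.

Setup A: H = 150²/(11×0.064) + 150 ≈ 32110.2 mm; DoF = Df − Dn = 22024 − 9323 ≈ 12701 mm.
Setup B: H = 271²/(3.2×0.018) + 271 ≈ 1275288.4 mm; DoF = Df − Dn = 428886 − 256482 ≈ 172404 mm.
Ratio = 172404 / 12701 ≈ 13.6.

13.6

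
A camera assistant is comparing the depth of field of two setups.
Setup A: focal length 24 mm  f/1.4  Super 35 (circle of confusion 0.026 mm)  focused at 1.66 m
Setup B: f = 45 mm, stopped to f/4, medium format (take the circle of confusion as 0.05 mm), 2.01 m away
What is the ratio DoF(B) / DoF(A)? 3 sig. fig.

Setup A: H = 24²/(1.4×0.026) + 24 ≈ 15848.2 mm; DoF = Df − Dn = 1851.41 − 1504.46 ≈ 346.95 mm.
Setup B: H = 45²/(4×0.05) + 45 ≈ 10170.0 mm; DoF = Df − Dn = 2494.03 − 1683.31 ≈ 810.72 mm.
Ratio = 810.72 / 346.95 ≈ 2.34.

2.34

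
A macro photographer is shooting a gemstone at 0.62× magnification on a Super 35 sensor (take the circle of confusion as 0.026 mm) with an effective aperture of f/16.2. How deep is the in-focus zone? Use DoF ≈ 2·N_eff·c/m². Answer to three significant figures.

At magnification m, DoF ≈ 2·N_eff·c/m² = 2 × 16.2 × 0.026 / 0.62² = 0.8424 / 0.3844 ≈ 2.19 mm.

2.19 mm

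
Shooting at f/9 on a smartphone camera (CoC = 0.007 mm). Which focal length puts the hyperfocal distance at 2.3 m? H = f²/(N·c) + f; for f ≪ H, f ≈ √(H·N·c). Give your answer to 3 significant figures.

From H = f²/(N·c) + f, with f ≪ H: f ≈ √(H·N·c) = √(2300 × 9 × 0.007) = √144.90 ≈ 12.04 mm.
The +f correction barely moves this — solving exactly, f² + N·c·f − N·c·H = 0 ⇒ f = (−N·c + √((N·c)² + 4·N·c·H))/2 = (−0.063 + √579.60)/2 ≈ 12.006 mm, so f ≈ 12.0 mm.

12.0 mm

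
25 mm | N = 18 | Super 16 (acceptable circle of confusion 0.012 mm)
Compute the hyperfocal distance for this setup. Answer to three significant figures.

Hyperfocal distance H = f²/(N·c) + f = 25²/(18 × 0.012) + 25 = 625/0.216 + 25 ≈ 2918.5 mm ≈ 2.92 m.

2.92 m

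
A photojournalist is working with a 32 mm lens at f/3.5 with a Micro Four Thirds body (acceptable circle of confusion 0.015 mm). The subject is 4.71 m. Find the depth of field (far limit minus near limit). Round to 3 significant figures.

Hyperfocal distance H = f²/(N·c) + f = 32²/(3.5 × 0.015) + 32 = 1024/0.0525 + 32 ≈ 19536.8 mm ≈ 19.54 m.
Near limit Dn = s·(H − f)/(H + s − 2f) = 4710 × (19536.8 − 32) / (19536.8 + 4710 − 2 × 32) = 4710 × 19504.8 / 24182.8 ≈ 3798.9 mm.
Far limit Df = s·(H − f)/(H − s) = 4710 × (19536.8 − 32) / (19536.8 − 4710) = 4710 × 19504.8 / 14826.8 ≈ 6196.1 mm.
Depth of field = Df − Dn = 6196.1 − 3798.9 ≈ 2397.2 mm ≈ 2.40 m.

2.40 m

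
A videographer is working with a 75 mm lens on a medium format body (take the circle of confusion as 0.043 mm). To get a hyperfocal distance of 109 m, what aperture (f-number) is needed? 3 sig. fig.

Rearrange H = f²/(N·c) + f for N: N = f² / ((H − f)·c).
N = 75² / ((109000 − 75) × 0.043) = 5625 / 4684 ≈ 1.20.

f/1.20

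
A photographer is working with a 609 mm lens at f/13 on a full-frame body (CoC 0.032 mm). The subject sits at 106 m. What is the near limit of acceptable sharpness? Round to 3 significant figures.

Hyperfocal distance H = f²/(N·c) + f = 609²/(13 × 0.032) + 609 = 370881/0.416 + 609 ≈ 892149.9 mm ≈ 892.1 m.
Near limit Dn = s·(H − f)/(H + s − 2f) = 106000 × (892149.9 − 609) / (892149.9 + 106000 − 2 × 609) = 106000 × 891540.9 / 996931.9 ≈ 94794 mm ≈ 94.8 m.

94.8 m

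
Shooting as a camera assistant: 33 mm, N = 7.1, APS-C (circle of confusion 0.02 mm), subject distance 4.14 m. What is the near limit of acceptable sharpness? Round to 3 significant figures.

Hyperfocal distance H = f²/(N·c) + f = 33²/(7.1 × 0.02) + 33 = 1089/0.142 + 33 ≈ 7702.0 mm ≈ 7.702 m.
Near limit Dn = s·(H − f)/(H + s − 2f) = 4140 × (7702.0 − 33) / (7702.0 + 4140 − 2 × 33) = 4140 × 7669.0 / 11776.0 ≈ 2696.1 mm ≈ 2.70 m.

2.70 m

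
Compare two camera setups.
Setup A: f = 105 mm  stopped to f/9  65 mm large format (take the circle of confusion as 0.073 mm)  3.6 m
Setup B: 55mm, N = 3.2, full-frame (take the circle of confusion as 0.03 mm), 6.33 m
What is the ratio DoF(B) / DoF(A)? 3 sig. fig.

Setup A: H = 105²/(9×0.073) + 105 ≈ 16885.8 mm; DoF = Df − Dn = 4547.0 − 2979.5 ≈ 1567.5 mm.
Setup B: H = 55²/(3.2×0.03) + 55 ≈ 31565.4 mm; DoF = Df − Dn = 7904.0 − 5278.8 ≈ 2625.2 mm.
Ratio = 2625.2 / 1567.5 ≈ 1.67.

1.67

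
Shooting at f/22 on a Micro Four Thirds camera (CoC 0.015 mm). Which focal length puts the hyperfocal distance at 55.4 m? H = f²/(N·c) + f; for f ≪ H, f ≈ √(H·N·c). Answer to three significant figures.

135 mm

From H = f²/(N·c) + f, with f ≪ H: f ≈ √(H·N·c) = √(55400 × 22 × 0.015) = √18282 ≈ 135.2 mm.
The +f correction barely moves this — solving exactly, f² + N·c·f − N·c·H = 0 ⇒ f = (−N·c + √((N·c)² + 4·N·c·H))/2 = (−0.33 + √73128)/2 ≈ 135.05 mm, so f ≈ 135 mm.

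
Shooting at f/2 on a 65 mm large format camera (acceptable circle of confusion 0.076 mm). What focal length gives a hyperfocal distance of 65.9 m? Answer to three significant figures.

From H = f²/(N·c) + f, with f ≪ H: f ≈ √(H·N·c) = √(65900 × 2 × 0.076) = √10017 ≈ 100.1 mm.
The +f correction barely moves this — solving exactly, f² + N·c·f − N·c·H = 0 ⇒ f = (−N·c + √((N·c)² + 4·N·c·H))/2 = (−0.152 + √40067)/2 ≈ 100.01 mm, so f ≈ 100 mm.

100 mm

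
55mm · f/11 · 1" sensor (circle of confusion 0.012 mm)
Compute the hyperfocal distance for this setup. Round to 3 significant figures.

23.0 m

Hyperfocal distance H = f²/(N·c) + f = 55²/(11 × 0.012) + 55 = 3025/0.132 + 55 ≈ 22971.7 mm ≈ 23.0 m.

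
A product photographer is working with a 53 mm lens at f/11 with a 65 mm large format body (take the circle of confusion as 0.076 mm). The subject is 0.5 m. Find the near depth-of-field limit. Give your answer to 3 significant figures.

441 mm

Hyperfocal distance H = f²/(N·c) + f = 53²/(11 × 0.076) + 53 = 2809/0.836 + 53 ≈ 3413.0 mm ≈ 3.413 m.
Near limit Dn = s·(H − f)/(H + s − 2f) = 500 × (3413.0 − 53) / (3413.0 + 500 − 2 × 53) = 500 × 3360.0 / 3807.0 ≈ 441.29 mm.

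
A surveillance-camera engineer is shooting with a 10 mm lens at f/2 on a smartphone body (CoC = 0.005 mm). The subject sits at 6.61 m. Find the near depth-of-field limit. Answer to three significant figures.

Hyperfocal distance H = f²/(N·c) + f = 10²/(2 × 0.005) + 10 = 100/0.01 + 10 ≈ 10010.0 mm ≈ 10.01 m.
Near limit Dn = s·(H − f)/(H + s − 2f) = 6610 × (10010.0 − 10) / (10010.0 + 6610 − 2 × 10) = 6610 × 10000.0 / 16600.0 ≈ 3981.9 mm ≈ 3.98 m.

3.98 m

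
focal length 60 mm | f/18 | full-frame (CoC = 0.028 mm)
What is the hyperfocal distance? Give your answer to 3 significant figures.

Hyperfocal distance H = f²/(N·c) + f = 60²/(18 × 0.028) + 60 = 3600/0.504 + 60 ≈ 7202.9 mm ≈ 7.20 m.

7.20 m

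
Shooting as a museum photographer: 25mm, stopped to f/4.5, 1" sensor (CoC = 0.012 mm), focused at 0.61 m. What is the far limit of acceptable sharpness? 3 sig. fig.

0.642 m

Hyperfocal distance H = f²/(N·c) + f = 25²/(4.5 × 0.012) + 25 = 625/0.054 + 25 ≈ 11599.1 mm ≈ 11.60 m.
Far limit Df = s·(H − f)/(H − s) = 610 × (11599.1 − 25) / (11599.1 − 610) = 610 × 11574.1 / 10989.1 ≈ 642.47 mm ≈ 0.642 m.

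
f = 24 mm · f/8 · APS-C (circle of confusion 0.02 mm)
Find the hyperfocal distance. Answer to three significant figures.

3.62 m

Hyperfocal distance H = f²/(N·c) + f = 24²/(8 × 0.02) + 24 = 576/0.16 + 24 ≈ 3624.0 mm ≈ 3.62 m.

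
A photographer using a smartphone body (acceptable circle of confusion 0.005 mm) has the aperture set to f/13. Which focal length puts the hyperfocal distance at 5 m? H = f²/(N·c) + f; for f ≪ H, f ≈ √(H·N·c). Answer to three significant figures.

18.0 mm

From H = f²/(N·c) + f, with f ≪ H: f ≈ √(H·N·c) = √(5000 × 13 × 0.005) = √325.00 ≈ 18.03 mm.
The +f correction barely moves this — solving exactly, f² + N·c·f − N·c·H = 0 ⇒ f = (−N·c + √((N·c)² + 4·N·c·H))/2 = (−0.065 + √1300.0)/2 ≈ 17.995 mm, so f ≈ 18.0 mm.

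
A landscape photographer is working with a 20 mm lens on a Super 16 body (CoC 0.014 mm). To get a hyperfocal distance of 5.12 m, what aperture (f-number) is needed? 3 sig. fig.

f/5.60

Rearrange H = f²/(N·c) + f for N: N = f² / ((H − f)·c).
N = 20² / ((5120 − 20) × 0.014) = 400 / 71.40 ≈ 5.60.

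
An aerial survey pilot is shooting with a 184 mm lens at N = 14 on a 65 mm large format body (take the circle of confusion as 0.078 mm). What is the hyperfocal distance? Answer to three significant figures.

31.2 m

Hyperfocal distance H = f²/(N·c) + f = 184²/(14 × 0.078) + 184 = 33856/1.092 + 184 ≈ 31187.7 mm ≈ 31.2 m.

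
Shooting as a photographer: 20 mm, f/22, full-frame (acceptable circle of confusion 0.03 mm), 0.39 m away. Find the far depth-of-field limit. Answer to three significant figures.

1.00 m

Hyperfocal distance H = f²/(N·c) + f = 20²/(22 × 0.03) + 20 = 400/0.66 + 20 ≈ 626.1 mm ≈ 0.626 m.
Far limit Df = s·(H − f)/(H − s) = 390 × (626.1 − 20) / (626.1 − 390) = 390 × 606.1 / 236.1 ≈ 1001.3 mm ≈ 1.00 m.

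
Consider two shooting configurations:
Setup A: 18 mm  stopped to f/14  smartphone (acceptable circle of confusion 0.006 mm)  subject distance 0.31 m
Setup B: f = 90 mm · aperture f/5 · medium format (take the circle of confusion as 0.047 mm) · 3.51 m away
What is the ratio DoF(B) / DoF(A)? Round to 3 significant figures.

Setup A: H = 18²/(14×0.006) + 18 ≈ 3875.1 mm; DoF = Df − Dn = 335.390 − 288.183 ≈ 47.207 mm.
Setup B: H = 90²/(5×0.047) + 90 ≈ 34558.1 mm; DoF = Df − Dn = 3896.63 − 3193.17 ≈ 703.46 mm.
Ratio = 703.46 / 47.207 ≈ 14.9.

14.9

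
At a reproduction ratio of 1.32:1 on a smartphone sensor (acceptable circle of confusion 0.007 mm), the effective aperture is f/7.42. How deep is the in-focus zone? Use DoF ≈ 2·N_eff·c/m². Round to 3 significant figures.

0.0596 mm

At magnification m, DoF ≈ 2·N_eff·c/m² = 2 × 7.42 × 0.007 / 1.32² = 0.1039 / 1.742 ≈ 0.0596 mm.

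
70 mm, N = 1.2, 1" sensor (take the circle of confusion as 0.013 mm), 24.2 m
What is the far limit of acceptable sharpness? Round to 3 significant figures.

26.2 m

Hyperfocal distance H = f²/(N·c) + f = 70²/(1.2 × 0.013) + 70 = 4900/0.0156 + 70 ≈ 314172.6 mm ≈ 314.2 m.
Far limit Df = s·(H − f)/(H − s) = 24200 × (314172.6 − 70) / (314172.6 − 24200) = 24200 × 314102.6 / 289972.6 ≈ 26214 mm ≈ 26.2 m.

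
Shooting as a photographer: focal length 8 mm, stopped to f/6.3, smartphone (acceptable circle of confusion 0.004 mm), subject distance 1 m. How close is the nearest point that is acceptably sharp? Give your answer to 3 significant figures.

Hyperfocal distance H = f²/(N·c) + f = 8²/(6.3 × 0.004) + 8 = 64/0.0252 + 8 ≈ 2547.7 mm ≈ 2.548 m.
Near limit Dn = s·(H − f)/(H + s − 2f) = 1000 × (2547.7 − 8) / (2547.7 + 1000 − 2 × 8) = 1000 × 2539.7 / 3531.7 ≈ 719.11 mm ≈ 0.719 m.

0.719 m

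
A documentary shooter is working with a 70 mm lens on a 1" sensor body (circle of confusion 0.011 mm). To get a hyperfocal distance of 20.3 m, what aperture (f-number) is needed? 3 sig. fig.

Rearrange H = f²/(N·c) + f for N: N = f² / ((H − f)·c).
N = 70² / ((20300 − 70) × 0.011) = 4900 / 222.5 ≈ 22.

f/22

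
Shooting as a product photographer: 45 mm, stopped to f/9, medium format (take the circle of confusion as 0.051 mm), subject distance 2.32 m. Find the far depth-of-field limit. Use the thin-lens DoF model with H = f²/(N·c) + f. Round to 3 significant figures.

4.79 m

Hyperfocal distance H = f²/(N·c) + f = 45²/(9 × 0.051) + 45 = 2025/0.459 + 45 ≈ 4456.8 mm ≈ 4.457 m.
Far limit Df = s·(H − f)/(H − s) = 2320 × (4456.8 − 45) / (4456.8 − 2320) = 2320 × 4411.8 / 2136.8 ≈ 4790.1 mm ≈ 4.79 m.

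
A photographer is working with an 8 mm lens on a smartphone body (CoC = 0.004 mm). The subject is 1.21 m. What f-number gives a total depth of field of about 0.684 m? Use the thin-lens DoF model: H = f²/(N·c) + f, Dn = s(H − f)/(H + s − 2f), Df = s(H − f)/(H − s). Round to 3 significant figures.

f/3.50

Write h = H − f = f²/(N·c). The thin-lens limits are Dn = s·h/(h + (s−f)) and Df = s·h/(h − (s−f)), so DoF = Df − Dn = 2·s·(s−f)·h / (h² − (s−f)²).
That is a quadratic in h: DoF·h² − 2·s·(s−f)·h − DoF·(s−f)² = 0 ⇒ h = (s−f)·(s + √(s² + DoF²)) / DoF = 1202 × (1210 + √(1210² + 684²)) / 684 = 1202 × (1210 + 1389.95) / 684 ≈ 4568.9 mm.
Then N = f²/(c·h) = 8² / (0.004 × 4568.9) = 64 / 18.276 ≈ 3.50.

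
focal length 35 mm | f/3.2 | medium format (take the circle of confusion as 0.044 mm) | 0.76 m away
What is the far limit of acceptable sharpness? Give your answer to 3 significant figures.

Hyperfocal distance H = f²/(N·c) + f = 35²/(3.2 × 0.044) + 35 = 1225/0.1408 + 35 ≈ 8735.3 mm ≈ 8.735 m.
Far limit Df = s·(H − f)/(H − s) = 760 × (8735.3 − 35) / (8735.3 − 760) = 760 × 8700.3 / 7975.3 ≈ 829.09 mm ≈ 0.829 m.

0.829 m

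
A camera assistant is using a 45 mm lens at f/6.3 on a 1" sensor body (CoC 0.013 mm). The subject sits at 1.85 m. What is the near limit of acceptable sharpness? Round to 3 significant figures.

1.72 m

Hyperfocal distance H = f²/(N·c) + f = 45²/(6.3 × 0.013) + 45 = 2025/0.0819 + 45 ≈ 24770.3 mm ≈ 24.77 m.
Near limit Dn = s·(H − f)/(H + s − 2f) = 1850 × (24770.3 − 45) / (24770.3 + 1850 − 2 × 45) = 1850 × 24725.3 / 26530.3 ≈ 1724.1 mm ≈ 1.72 m.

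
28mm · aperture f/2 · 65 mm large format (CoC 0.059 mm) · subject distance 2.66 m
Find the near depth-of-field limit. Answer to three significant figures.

Hyperfocal distance H = f²/(N·c) + f = 28²/(2 × 0.059) + 28 = 784/0.118 + 28 ≈ 6672.1 mm ≈ 6.672 m.
Near limit Dn = s·(H − f)/(H + s − 2f) = 2660 × (6672.1 − 28) / (6672.1 + 2660 − 2 × 28) = 2660 × 6644.1 / 9276.1 ≈ 1905.2 mm ≈ 1.91 m.

1.91 m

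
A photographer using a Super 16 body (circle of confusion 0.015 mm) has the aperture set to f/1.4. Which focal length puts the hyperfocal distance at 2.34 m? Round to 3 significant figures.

From H = f²/(N·c) + f, with f ≪ H: f ≈ √(H·N·c) = √(2340 × 1.4 × 0.015) = √49.140 ≈ 7.010 mm.
Exact: f² + N·c·f − N·c·H = 0 ⇒ f = (−N·c + √((N·c)² + 4·N·c·H))/2 = (−0.021 + √196.56)/2 ≈ 6.9995 mm ≈ 7.00 mm.

7.00 mm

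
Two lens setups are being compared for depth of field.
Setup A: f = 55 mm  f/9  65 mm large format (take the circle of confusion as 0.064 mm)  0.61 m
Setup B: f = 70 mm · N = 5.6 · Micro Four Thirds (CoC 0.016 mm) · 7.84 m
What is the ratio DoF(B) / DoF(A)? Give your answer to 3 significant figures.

17.4

Setup A: H = 55²/(9×0.064) + 55 ≈ 5306.7 mm; DoF = Df − Dn = 682.08 − 551.70 ≈ 130.38 mm.
Setup B: H = 70²/(5.6×0.016) + 70 ≈ 54757.5 mm; DoF = Df − Dn = 9138.4 − 6864.7 ≈ 2273.7 mm.
Ratio = 2273.7 / 130.38 ≈ 17.4.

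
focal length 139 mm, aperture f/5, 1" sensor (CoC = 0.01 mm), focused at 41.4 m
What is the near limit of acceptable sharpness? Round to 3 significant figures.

Hyperfocal distance H = f²/(N·c) + f = 139²/(5 × 0.01) + 139 = 19321/0.05 + 139 ≈ 386559.0 mm ≈ 386.6 m.
Near limit Dn = s·(H − f)/(H + s − 2f) = 41400 × (386559.0 − 139) / (386559.0 + 41400 − 2 × 139) = 41400 × 386420.0 / 427681.0 ≈ 37406 mm ≈ 37.4 m.

37.4 m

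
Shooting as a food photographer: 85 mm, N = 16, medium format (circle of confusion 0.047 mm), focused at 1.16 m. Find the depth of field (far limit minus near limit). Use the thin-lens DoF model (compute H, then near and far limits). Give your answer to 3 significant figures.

Hyperfocal distance H = f²/(N·c) + f = 85²/(16 × 0.047) + 85 = 7225/0.752 + 85 ≈ 9692.7 mm ≈ 9.693 m.
Near limit Dn = s·(H − f)/(H + s − 2f) = 1160 × (9692.7 − 85) / (9692.7 + 1160 − 2 × 85) = 1160 × 9607.7 / 10682.7 ≈ 1043.27 mm.
Far limit Df = s·(H − f)/(H − s) = 1160 × (9692.7 − 85) / (9692.7 − 1160) = 1160 × 9607.7 / 8532.7 ≈ 1306.14 mm.
Depth of field = Df − Dn = 1306.14 − 1043.27 ≈ 262.87 mm.

263 mm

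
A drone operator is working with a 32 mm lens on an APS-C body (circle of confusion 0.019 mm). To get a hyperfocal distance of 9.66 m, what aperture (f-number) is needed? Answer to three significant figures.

Rearrange H = f²/(N·c) + f for N: N = f² / ((H − f)·c).
N = 32² / ((9660 − 32) × 0.019) = 1024 / 182.9 ≈ 5.60.

f/5.60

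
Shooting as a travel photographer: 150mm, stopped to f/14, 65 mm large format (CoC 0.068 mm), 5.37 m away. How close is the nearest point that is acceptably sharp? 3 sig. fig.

4.40 m

Hyperfocal distance H = f²/(N·c) + f = 150²/(14 × 0.068) + 150 = 22500/0.952 + 150 ≈ 23784.5 mm ≈ 23.78 m.
Near limit Dn = s·(H − f)/(H + s − 2f) = 5370 × (23784.5 − 150) / (23784.5 + 5370 − 2 × 150) = 5370 × 23634.5 / 28854.5 ≈ 4398.5 mm ≈ 4.40 m.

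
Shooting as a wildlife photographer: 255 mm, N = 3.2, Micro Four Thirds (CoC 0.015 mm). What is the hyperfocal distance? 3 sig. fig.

1350 m

Hyperfocal distance H = f²/(N·c) + f = 255²/(3.2 × 0.015) + 255 = 65025/0.048 + 255 ≈ 1354942.5 mm ≈ 1350 m.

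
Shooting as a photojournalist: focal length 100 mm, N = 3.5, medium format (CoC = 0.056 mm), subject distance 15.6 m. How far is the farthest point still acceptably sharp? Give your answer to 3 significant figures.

Hyperfocal distance H = f²/(N·c) + f = 100²/(3.5 × 0.056) + 100 = 10000/0.196 + 100 ≈ 51120.4 mm ≈ 51.12 m.
Far limit Df = s·(H − f)/(H − s) = 15600 × (51120.4 − 100) / (51120.4 − 15600) = 15600 × 51020.4 / 35520.4 ≈ 22407 mm ≈ 22.4 m.

22.4 m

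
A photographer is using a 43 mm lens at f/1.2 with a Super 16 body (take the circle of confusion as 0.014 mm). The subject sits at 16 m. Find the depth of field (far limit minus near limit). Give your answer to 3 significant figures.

4.74 m

Hyperfocal distance H = f²/(N·c) + f = 43²/(1.2 × 0.014) + 43 = 1849/0.0168 + 43 ≈ 110102.5 mm ≈ 110.1 m.
Near limit Dn = s·(H − f)/(H + s − 2f) = 16000 × (110102.5 − 43) / (110102.5 + 16000 − 2 × 43) = 16000 × 110059.5 / 126016.5 ≈ 13974.0 mm.
Far limit Df = s·(H − f)/(H − s) = 16000 × (110102.5 − 43) / (110102.5 − 16000) = 16000 × 110059.5 / 94102.5 ≈ 18713.1 mm.
Depth of field = Df − Dn = 18713.1 − 13974.0 ≈ 4739.1 mm ≈ 4.74 m.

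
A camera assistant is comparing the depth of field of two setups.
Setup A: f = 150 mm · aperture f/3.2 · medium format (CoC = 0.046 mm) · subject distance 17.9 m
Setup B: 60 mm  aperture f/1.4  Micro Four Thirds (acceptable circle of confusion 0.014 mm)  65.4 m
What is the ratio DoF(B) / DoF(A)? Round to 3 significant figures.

Setup A: H = 150²/(3.2×0.046) + 150 ≈ 153003.3 mm; DoF = Df − Dn = 20251.7 − 16037.6 ≈ 4214.1 mm.
Setup B: H = 60²/(1.4×0.014) + 60 ≈ 183733.5 mm; DoF = Df − Dn = 101512 − 48239 ≈ 53273 mm.
Ratio = 53273 / 4214.1 ≈ 12.6.

12.6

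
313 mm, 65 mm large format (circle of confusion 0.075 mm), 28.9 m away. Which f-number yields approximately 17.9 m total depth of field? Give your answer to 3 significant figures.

Write h = H − f = f²/(N·c). The thin-lens limits are Dn = s·h/(h + (s−f)) and Df = s·h/(h − (s−f)), so DoF = Df − Dn = 2·s·(s−f)·h / (h² − (s−f)²).
That is a quadratic in h: DoF·h² − 2·s·(s−f)·h − DoF·(s−f)² = 0 ⇒ h = (s−f)·(s + √(s² + DoF²)) / DoF = 28587 × (28900 + √(28900² + 17900²)) / 17900 = 28587 × (28900 + 33994.4) / 17900 ≈ 100445 mm.
Then N = f²/(c·h) = 313² / (0.075 × 100445) = 97969 / 7533.4 ≈ 13.

f/13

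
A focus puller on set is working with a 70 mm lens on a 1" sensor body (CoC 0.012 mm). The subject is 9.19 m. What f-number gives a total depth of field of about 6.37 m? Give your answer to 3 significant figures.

f/14

Write h = H − f = f²/(N·c). The thin-lens limits are Dn = s·h/(h + (s−f)) and Df = s·h/(h − (s−f)), so DoF = Df − Dn = 2·s·(s−f)·h / (h² − (s−f)²).
That is a quadratic in h: DoF·h² − 2·s·(s−f)·h − DoF·(s−f)² = 0 ⇒ h = (s−f)·(s + √(s² + DoF²)) / DoF = 9120 × (9190 + √(9190² + 6370²)) / 6370 = 9120 × (9190 + 11181.8) / 6370 ≈ 29167 mm.
Then N = f²/(c·h) = 70² / (0.012 × 29167) = 4900 / 350.00 ≈ 14.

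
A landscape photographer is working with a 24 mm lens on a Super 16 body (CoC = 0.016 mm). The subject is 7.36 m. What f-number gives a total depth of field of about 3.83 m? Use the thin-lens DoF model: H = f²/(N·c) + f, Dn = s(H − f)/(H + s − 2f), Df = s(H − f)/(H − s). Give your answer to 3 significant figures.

Write h = H − f = f²/(N·c). The thin-lens limits are Dn = s·h/(h + (s−f)) and Df = s·h/(h − (s−f)), so DoF = Df − Dn = 2·s·(s−f)·h / (h² − (s−f)²).
That is a quadratic in h: DoF·h² − 2·s·(s−f)·h − DoF·(s−f)² = 0 ⇒ h = (s−f)·(s + √(s² + DoF²)) / DoF = 7336 × (7360 + √(7360² + 3830²)) / 3830 = 7336 × (7360 + 8296.90) / 3830 ≈ 29989 mm.
Then N = f²/(c·h) = 24² / (0.016 × 29989) = 576 / 479.83 ≈ 1.20.

f/1.20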